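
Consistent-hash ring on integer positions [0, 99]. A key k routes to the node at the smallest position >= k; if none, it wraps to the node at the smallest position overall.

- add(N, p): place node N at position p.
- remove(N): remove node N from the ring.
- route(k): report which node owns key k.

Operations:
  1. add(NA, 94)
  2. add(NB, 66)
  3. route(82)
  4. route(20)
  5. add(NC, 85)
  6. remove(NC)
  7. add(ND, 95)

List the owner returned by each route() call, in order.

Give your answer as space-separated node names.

Op 1: add NA@94 -> ring=[94:NA]
Op 2: add NB@66 -> ring=[66:NB,94:NA]
Op 3: route key 82: smallest pos >= 82 is 94 -> NA
Op 4: route key 20: smallest pos >= 20 is 66 -> NB
Op 5: add NC@85 -> ring=[66:NB,85:NC,94:NA]
Op 6: remove NC -> ring=[66:NB,94:NA]
Op 7: add ND@95 -> ring=[66:NB,94:NA,95:ND]

Answer: NA NB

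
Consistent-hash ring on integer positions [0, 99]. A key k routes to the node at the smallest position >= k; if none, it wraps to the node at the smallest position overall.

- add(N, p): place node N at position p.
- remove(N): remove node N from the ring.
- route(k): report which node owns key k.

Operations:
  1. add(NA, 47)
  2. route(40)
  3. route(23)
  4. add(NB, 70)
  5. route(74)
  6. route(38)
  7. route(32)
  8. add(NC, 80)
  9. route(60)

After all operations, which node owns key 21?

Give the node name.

Answer: NA

Derivation:
Op 1: add NA@47 -> ring=[47:NA]
Op 2: route key 40: smallest pos >= 40 is 47 -> NA
Op 3: route key 23: smallest pos >= 23 is 47 -> NA
Op 4: add NB@70 -> ring=[47:NA,70:NB]
Op 5: route key 74: none >= 74, wrap to smallest pos 47 -> NA
Op 6: route key 38: smallest pos >= 38 is 47 -> NA
Op 7: route key 32: smallest pos >= 32 is 47 -> NA
Op 8: add NC@80 -> ring=[47:NA,70:NB,80:NC]
Op 9: route key 60: smallest pos >= 60 is 70 -> NB
Final route key 21: smallest pos >= 21 is 47 -> NA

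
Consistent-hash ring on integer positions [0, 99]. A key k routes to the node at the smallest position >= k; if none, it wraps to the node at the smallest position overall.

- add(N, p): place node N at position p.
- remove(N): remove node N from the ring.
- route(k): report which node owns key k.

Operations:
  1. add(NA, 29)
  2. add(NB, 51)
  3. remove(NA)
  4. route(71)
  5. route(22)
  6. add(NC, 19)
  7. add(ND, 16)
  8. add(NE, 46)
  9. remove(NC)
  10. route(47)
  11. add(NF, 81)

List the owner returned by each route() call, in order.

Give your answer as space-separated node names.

Op 1: add NA@29 -> ring=[29:NA]
Op 2: add NB@51 -> ring=[29:NA,51:NB]
Op 3: remove NA -> ring=[51:NB]
Op 4: route key 71: none >= 71, wrap to smallest pos 51 -> NB
Op 5: route key 22: smallest pos >= 22 is 51 -> NB
Op 6: add NC@19 -> ring=[19:NC,51:NB]
Op 7: add ND@16 -> ring=[16:ND,19:NC,51:NB]
Op 8: add NE@46 -> ring=[16:ND,19:NC,46:NE,51:NB]
Op 9: remove NC -> ring=[16:ND,46:NE,51:NB]
Op 10: route key 47: smallest pos >= 47 is 51 -> NB
Op 11: add NF@81 -> ring=[16:ND,46:NE,51:NB,81:NF]

Answer: NB NB NB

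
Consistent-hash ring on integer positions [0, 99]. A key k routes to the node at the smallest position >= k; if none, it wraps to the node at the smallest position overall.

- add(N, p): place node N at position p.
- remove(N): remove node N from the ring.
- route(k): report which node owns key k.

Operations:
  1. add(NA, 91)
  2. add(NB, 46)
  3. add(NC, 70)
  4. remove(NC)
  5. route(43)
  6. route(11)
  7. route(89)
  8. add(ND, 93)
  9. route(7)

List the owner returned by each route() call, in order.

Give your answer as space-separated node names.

Op 1: add NA@91 -> ring=[91:NA]
Op 2: add NB@46 -> ring=[46:NB,91:NA]
Op 3: add NC@70 -> ring=[46:NB,70:NC,91:NA]
Op 4: remove NC -> ring=[46:NB,91:NA]
Op 5: route key 43: smallest pos >= 43 is 46 -> NB
Op 6: route key 11: smallest pos >= 11 is 46 -> NB
Op 7: route key 89: smallest pos >= 89 is 91 -> NA
Op 8: add ND@93 -> ring=[46:NB,91:NA,93:ND]
Op 9: route key 7: smallest pos >= 7 is 46 -> NB

Answer: NB NB NA NB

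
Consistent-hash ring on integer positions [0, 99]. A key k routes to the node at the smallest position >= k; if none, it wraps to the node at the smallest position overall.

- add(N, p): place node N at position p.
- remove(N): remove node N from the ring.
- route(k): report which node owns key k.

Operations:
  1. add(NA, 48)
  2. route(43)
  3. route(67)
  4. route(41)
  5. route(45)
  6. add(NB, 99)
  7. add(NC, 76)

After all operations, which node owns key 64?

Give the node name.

Op 1: add NA@48 -> ring=[48:NA]
Op 2: route key 43: smallest pos >= 43 is 48 -> NA
Op 3: route key 67: none >= 67, wrap to smallest pos 48 -> NA
Op 4: route key 41: smallest pos >= 41 is 48 -> NA
Op 5: route key 45: smallest pos >= 45 is 48 -> NA
Op 6: add NB@99 -> ring=[48:NA,99:NB]
Op 7: add NC@76 -> ring=[48:NA,76:NC,99:NB]
Final route key 64: smallest pos >= 64 is 76 -> NC

Answer: NC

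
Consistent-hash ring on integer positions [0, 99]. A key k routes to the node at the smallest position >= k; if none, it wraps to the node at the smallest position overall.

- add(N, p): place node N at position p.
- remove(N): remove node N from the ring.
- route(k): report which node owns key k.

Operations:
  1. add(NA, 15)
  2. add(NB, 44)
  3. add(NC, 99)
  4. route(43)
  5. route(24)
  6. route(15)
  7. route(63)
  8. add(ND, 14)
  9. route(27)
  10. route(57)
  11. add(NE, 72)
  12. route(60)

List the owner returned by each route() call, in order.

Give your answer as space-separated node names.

Answer: NB NB NA NC NB NC NE

Derivation:
Op 1: add NA@15 -> ring=[15:NA]
Op 2: add NB@44 -> ring=[15:NA,44:NB]
Op 3: add NC@99 -> ring=[15:NA,44:NB,99:NC]
Op 4: route key 43: smallest pos >= 43 is 44 -> NB
Op 5: route key 24: smallest pos >= 24 is 44 -> NB
Op 6: route key 15: smallest pos >= 15 is 15 -> NA
Op 7: route key 63: smallest pos >= 63 is 99 -> NC
Op 8: add ND@14 -> ring=[14:ND,15:NA,44:NB,99:NC]
Op 9: route key 27: smallest pos >= 27 is 44 -> NB
Op 10: route key 57: smallest pos >= 57 is 99 -> NC
Op 11: add NE@72 -> ring=[14:ND,15:NA,44:NB,72:NE,99:NC]
Op 12: route key 60: smallest pos >= 60 is 72 -> NE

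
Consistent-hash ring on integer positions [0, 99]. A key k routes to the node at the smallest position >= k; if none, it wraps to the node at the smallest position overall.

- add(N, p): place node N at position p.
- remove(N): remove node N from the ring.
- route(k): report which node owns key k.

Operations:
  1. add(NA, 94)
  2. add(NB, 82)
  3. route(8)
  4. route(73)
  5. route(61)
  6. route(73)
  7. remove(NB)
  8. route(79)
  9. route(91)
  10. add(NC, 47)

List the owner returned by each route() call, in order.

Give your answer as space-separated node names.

Answer: NB NB NB NB NA NA

Derivation:
Op 1: add NA@94 -> ring=[94:NA]
Op 2: add NB@82 -> ring=[82:NB,94:NA]
Op 3: route key 8: smallest pos >= 8 is 82 -> NB
Op 4: route key 73: smallest pos >= 73 is 82 -> NB
Op 5: route key 61: smallest pos >= 61 is 82 -> NB
Op 6: route key 73: smallest pos >= 73 is 82 -> NB
Op 7: remove NB -> ring=[94:NA]
Op 8: route key 79: smallest pos >= 79 is 94 -> NA
Op 9: route key 91: smallest pos >= 91 is 94 -> NA
Op 10: add NC@47 -> ring=[47:NC,94:NA]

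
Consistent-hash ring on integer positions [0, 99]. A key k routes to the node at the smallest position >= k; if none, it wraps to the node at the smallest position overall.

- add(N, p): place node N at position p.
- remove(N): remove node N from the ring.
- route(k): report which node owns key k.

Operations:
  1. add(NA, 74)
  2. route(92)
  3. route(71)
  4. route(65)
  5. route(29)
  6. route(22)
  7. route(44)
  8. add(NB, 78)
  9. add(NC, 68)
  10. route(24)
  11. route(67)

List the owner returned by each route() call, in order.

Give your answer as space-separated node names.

Answer: NA NA NA NA NA NA NC NC

Derivation:
Op 1: add NA@74 -> ring=[74:NA]
Op 2: route key 92: none >= 92, wrap to smallest pos 74 -> NA
Op 3: route key 71: smallest pos >= 71 is 74 -> NA
Op 4: route key 65: smallest pos >= 65 is 74 -> NA
Op 5: route key 29: smallest pos >= 29 is 74 -> NA
Op 6: route key 22: smallest pos >= 22 is 74 -> NA
Op 7: route key 44: smallest pos >= 44 is 74 -> NA
Op 8: add NB@78 -> ring=[74:NA,78:NB]
Op 9: add NC@68 -> ring=[68:NC,74:NA,78:NB]
Op 10: route key 24: smallest pos >= 24 is 68 -> NC
Op 11: route key 67: smallest pos >= 67 is 68 -> NC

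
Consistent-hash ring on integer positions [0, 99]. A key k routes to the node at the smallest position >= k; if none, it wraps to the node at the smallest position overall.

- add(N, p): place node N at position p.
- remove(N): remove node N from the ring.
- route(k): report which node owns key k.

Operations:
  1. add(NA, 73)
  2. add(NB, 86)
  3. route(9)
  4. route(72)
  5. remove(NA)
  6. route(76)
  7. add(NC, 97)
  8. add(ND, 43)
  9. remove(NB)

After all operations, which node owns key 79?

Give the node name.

Op 1: add NA@73 -> ring=[73:NA]
Op 2: add NB@86 -> ring=[73:NA,86:NB]
Op 3: route key 9: smallest pos >= 9 is 73 -> NA
Op 4: route key 72: smallest pos >= 72 is 73 -> NA
Op 5: remove NA -> ring=[86:NB]
Op 6: route key 76: smallest pos >= 76 is 86 -> NB
Op 7: add NC@97 -> ring=[86:NB,97:NC]
Op 8: add ND@43 -> ring=[43:ND,86:NB,97:NC]
Op 9: remove NB -> ring=[43:ND,97:NC]
Final route key 79: smallest pos >= 79 is 97 -> NC

Answer: NC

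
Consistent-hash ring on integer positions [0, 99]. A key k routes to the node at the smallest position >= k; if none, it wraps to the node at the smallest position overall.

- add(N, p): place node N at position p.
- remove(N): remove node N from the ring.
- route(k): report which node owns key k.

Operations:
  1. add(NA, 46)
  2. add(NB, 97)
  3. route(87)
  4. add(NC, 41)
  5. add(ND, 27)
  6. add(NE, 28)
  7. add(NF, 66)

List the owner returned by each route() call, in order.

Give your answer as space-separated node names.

Answer: NB

Derivation:
Op 1: add NA@46 -> ring=[46:NA]
Op 2: add NB@97 -> ring=[46:NA,97:NB]
Op 3: route key 87: smallest pos >= 87 is 97 -> NB
Op 4: add NC@41 -> ring=[41:NC,46:NA,97:NB]
Op 5: add ND@27 -> ring=[27:ND,41:NC,46:NA,97:NB]
Op 6: add NE@28 -> ring=[27:ND,28:NE,41:NC,46:NA,97:NB]
Op 7: add NF@66 -> ring=[27:ND,28:NE,41:NC,46:NA,66:NF,97:NB]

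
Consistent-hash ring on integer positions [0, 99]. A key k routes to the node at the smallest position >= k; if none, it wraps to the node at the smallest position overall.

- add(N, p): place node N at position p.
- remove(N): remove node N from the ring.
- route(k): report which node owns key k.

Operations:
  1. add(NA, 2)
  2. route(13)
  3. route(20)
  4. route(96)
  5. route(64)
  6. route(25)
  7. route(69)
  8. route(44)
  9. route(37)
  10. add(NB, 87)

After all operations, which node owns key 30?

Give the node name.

Op 1: add NA@2 -> ring=[2:NA]
Op 2: route key 13: none >= 13, wrap to smallest pos 2 -> NA
Op 3: route key 20: none >= 20, wrap to smallest pos 2 -> NA
Op 4: route key 96: none >= 96, wrap to smallest pos 2 -> NA
Op 5: route key 64: none >= 64, wrap to smallest pos 2 -> NA
Op 6: route key 25: none >= 25, wrap to smallest pos 2 -> NA
Op 7: route key 69: none >= 69, wrap to smallest pos 2 -> NA
Op 8: route key 44: none >= 44, wrap to smallest pos 2 -> NA
Op 9: route key 37: none >= 37, wrap to smallest pos 2 -> NA
Op 10: add NB@87 -> ring=[2:NA,87:NB]
Final route key 30: smallest pos >= 30 is 87 -> NB

Answer: NB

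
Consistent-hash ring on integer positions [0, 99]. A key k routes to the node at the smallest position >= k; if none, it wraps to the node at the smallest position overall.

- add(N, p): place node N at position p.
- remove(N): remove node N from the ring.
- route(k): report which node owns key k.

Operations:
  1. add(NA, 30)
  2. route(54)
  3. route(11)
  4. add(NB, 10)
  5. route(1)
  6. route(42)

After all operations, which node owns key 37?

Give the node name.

Op 1: add NA@30 -> ring=[30:NA]
Op 2: route key 54: none >= 54, wrap to smallest pos 30 -> NA
Op 3: route key 11: smallest pos >= 11 is 30 -> NA
Op 4: add NB@10 -> ring=[10:NB,30:NA]
Op 5: route key 1: smallest pos >= 1 is 10 -> NB
Op 6: route key 42: none >= 42, wrap to smallest pos 10 -> NB
Final route key 37: none >= 37, wrap to smallest pos 10 -> NB

Answer: NB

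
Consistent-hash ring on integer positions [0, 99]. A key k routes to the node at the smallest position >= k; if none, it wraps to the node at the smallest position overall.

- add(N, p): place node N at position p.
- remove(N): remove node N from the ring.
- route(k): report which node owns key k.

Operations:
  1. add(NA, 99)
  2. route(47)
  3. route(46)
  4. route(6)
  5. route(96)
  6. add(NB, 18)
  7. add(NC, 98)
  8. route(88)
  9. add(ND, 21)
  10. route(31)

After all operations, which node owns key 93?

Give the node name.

Answer: NC

Derivation:
Op 1: add NA@99 -> ring=[99:NA]
Op 2: route key 47: smallest pos >= 47 is 99 -> NA
Op 3: route key 46: smallest pos >= 46 is 99 -> NA
Op 4: route key 6: smallest pos >= 6 is 99 -> NA
Op 5: route key 96: smallest pos >= 96 is 99 -> NA
Op 6: add NB@18 -> ring=[18:NB,99:NA]
Op 7: add NC@98 -> ring=[18:NB,98:NC,99:NA]
Op 8: route key 88: smallest pos >= 88 is 98 -> NC
Op 9: add ND@21 -> ring=[18:NB,21:ND,98:NC,99:NA]
Op 10: route key 31: smallest pos >= 31 is 98 -> NC
Final route key 93: smallest pos >= 93 is 98 -> NC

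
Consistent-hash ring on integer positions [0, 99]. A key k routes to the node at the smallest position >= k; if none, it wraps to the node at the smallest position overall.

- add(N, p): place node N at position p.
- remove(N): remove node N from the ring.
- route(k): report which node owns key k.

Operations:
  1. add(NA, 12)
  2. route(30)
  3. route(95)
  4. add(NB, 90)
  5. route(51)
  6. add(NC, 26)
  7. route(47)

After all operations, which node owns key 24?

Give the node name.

Op 1: add NA@12 -> ring=[12:NA]
Op 2: route key 30: none >= 30, wrap to smallest pos 12 -> NA
Op 3: route key 95: none >= 95, wrap to smallest pos 12 -> NA
Op 4: add NB@90 -> ring=[12:NA,90:NB]
Op 5: route key 51: smallest pos >= 51 is 90 -> NB
Op 6: add NC@26 -> ring=[12:NA,26:NC,90:NB]
Op 7: route key 47: smallest pos >= 47 is 90 -> NB
Final route key 24: smallest pos >= 24 is 26 -> NC

Answer: NC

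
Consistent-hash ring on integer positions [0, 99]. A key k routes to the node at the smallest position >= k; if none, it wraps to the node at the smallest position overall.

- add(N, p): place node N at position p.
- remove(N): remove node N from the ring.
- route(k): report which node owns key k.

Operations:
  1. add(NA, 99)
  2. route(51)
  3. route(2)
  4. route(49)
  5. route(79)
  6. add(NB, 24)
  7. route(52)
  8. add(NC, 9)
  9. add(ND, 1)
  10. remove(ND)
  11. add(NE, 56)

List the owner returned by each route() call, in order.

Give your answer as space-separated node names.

Answer: NA NA NA NA NA

Derivation:
Op 1: add NA@99 -> ring=[99:NA]
Op 2: route key 51: smallest pos >= 51 is 99 -> NA
Op 3: route key 2: smallest pos >= 2 is 99 -> NA
Op 4: route key 49: smallest pos >= 49 is 99 -> NA
Op 5: route key 79: smallest pos >= 79 is 99 -> NA
Op 6: add NB@24 -> ring=[24:NB,99:NA]
Op 7: route key 52: smallest pos >= 52 is 99 -> NA
Op 8: add NC@9 -> ring=[9:NC,24:NB,99:NA]
Op 9: add ND@1 -> ring=[1:ND,9:NC,24:NB,99:NA]
Op 10: remove ND -> ring=[9:NC,24:NB,99:NA]
Op 11: add NE@56 -> ring=[9:NC,24:NB,56:NE,99:NA]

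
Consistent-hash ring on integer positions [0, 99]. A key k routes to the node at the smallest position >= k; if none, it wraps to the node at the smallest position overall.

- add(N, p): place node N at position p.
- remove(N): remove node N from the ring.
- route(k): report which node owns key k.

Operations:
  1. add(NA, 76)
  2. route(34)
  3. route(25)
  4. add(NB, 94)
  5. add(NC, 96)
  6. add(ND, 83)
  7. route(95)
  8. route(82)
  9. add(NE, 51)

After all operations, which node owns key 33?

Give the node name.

Answer: NE

Derivation:
Op 1: add NA@76 -> ring=[76:NA]
Op 2: route key 34: smallest pos >= 34 is 76 -> NA
Op 3: route key 25: smallest pos >= 25 is 76 -> NA
Op 4: add NB@94 -> ring=[76:NA,94:NB]
Op 5: add NC@96 -> ring=[76:NA,94:NB,96:NC]
Op 6: add ND@83 -> ring=[76:NA,83:ND,94:NB,96:NC]
Op 7: route key 95: smallest pos >= 95 is 96 -> NC
Op 8: route key 82: smallest pos >= 82 is 83 -> ND
Op 9: add NE@51 -> ring=[51:NE,76:NA,83:ND,94:NB,96:NC]
Final route key 33: smallest pos >= 33 is 51 -> NE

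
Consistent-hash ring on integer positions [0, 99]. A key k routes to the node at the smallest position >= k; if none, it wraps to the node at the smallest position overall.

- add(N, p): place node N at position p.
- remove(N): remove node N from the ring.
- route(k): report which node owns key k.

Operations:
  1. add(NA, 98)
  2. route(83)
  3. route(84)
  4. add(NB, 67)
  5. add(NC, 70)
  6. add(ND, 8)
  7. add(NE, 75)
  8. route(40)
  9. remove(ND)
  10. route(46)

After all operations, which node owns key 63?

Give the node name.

Op 1: add NA@98 -> ring=[98:NA]
Op 2: route key 83: smallest pos >= 83 is 98 -> NA
Op 3: route key 84: smallest pos >= 84 is 98 -> NA
Op 4: add NB@67 -> ring=[67:NB,98:NA]
Op 5: add NC@70 -> ring=[67:NB,70:NC,98:NA]
Op 6: add ND@8 -> ring=[8:ND,67:NB,70:NC,98:NA]
Op 7: add NE@75 -> ring=[8:ND,67:NB,70:NC,75:NE,98:NA]
Op 8: route key 40: smallest pos >= 40 is 67 -> NB
Op 9: remove ND -> ring=[67:NB,70:NC,75:NE,98:NA]
Op 10: route key 46: smallest pos >= 46 is 67 -> NB
Final route key 63: smallest pos >= 63 is 67 -> NB

Answer: NB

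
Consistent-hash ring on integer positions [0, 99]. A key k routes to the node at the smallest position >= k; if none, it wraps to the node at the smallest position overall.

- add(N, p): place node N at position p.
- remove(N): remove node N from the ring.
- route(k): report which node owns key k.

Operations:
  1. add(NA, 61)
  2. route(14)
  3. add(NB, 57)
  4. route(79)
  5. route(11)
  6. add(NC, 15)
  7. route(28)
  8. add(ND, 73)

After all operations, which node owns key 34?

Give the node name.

Op 1: add NA@61 -> ring=[61:NA]
Op 2: route key 14: smallest pos >= 14 is 61 -> NA
Op 3: add NB@57 -> ring=[57:NB,61:NA]
Op 4: route key 79: none >= 79, wrap to smallest pos 57 -> NB
Op 5: route key 11: smallest pos >= 11 is 57 -> NB
Op 6: add NC@15 -> ring=[15:NC,57:NB,61:NA]
Op 7: route key 28: smallest pos >= 28 is 57 -> NB
Op 8: add ND@73 -> ring=[15:NC,57:NB,61:NA,73:ND]
Final route key 34: smallest pos >= 34 is 57 -> NB

Answer: NB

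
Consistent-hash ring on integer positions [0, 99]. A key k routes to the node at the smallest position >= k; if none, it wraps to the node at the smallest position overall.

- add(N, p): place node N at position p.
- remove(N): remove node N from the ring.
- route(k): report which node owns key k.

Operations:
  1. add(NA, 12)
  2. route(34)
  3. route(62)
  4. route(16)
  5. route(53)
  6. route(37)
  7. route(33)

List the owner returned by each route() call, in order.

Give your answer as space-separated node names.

Answer: NA NA NA NA NA NA

Derivation:
Op 1: add NA@12 -> ring=[12:NA]
Op 2: route key 34: none >= 34, wrap to smallest pos 12 -> NA
Op 3: route key 62: none >= 62, wrap to smallest pos 12 -> NA
Op 4: route key 16: none >= 16, wrap to smallest pos 12 -> NA
Op 5: route key 53: none >= 53, wrap to smallest pos 12 -> NA
Op 6: route key 37: none >= 37, wrap to smallest pos 12 -> NA
Op 7: route key 33: none >= 33, wrap to smallest pos 12 -> NA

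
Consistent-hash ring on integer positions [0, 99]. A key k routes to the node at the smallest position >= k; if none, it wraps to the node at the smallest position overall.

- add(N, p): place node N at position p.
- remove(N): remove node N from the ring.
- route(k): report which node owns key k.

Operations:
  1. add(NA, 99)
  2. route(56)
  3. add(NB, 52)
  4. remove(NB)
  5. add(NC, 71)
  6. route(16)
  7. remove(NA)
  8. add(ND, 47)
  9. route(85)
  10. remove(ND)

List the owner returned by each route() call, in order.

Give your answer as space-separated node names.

Answer: NA NC ND

Derivation:
Op 1: add NA@99 -> ring=[99:NA]
Op 2: route key 56: smallest pos >= 56 is 99 -> NA
Op 3: add NB@52 -> ring=[52:NB,99:NA]
Op 4: remove NB -> ring=[99:NA]
Op 5: add NC@71 -> ring=[71:NC,99:NA]
Op 6: route key 16: smallest pos >= 16 is 71 -> NC
Op 7: remove NA -> ring=[71:NC]
Op 8: add ND@47 -> ring=[47:ND,71:NC]
Op 9: route key 85: none >= 85, wrap to smallest pos 47 -> ND
Op 10: remove ND -> ring=[71:NC]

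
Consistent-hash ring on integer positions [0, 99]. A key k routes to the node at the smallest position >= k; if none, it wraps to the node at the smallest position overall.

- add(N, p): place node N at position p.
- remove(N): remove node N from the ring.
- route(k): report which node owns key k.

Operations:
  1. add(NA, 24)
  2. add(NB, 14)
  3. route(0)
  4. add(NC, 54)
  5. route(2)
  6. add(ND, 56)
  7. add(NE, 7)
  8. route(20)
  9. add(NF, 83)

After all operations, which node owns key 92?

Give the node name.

Answer: NE

Derivation:
Op 1: add NA@24 -> ring=[24:NA]
Op 2: add NB@14 -> ring=[14:NB,24:NA]
Op 3: route key 0: smallest pos >= 0 is 14 -> NB
Op 4: add NC@54 -> ring=[14:NB,24:NA,54:NC]
Op 5: route key 2: smallest pos >= 2 is 14 -> NB
Op 6: add ND@56 -> ring=[14:NB,24:NA,54:NC,56:ND]
Op 7: add NE@7 -> ring=[7:NE,14:NB,24:NA,54:NC,56:ND]
Op 8: route key 20: smallest pos >= 20 is 24 -> NA
Op 9: add NF@83 -> ring=[7:NE,14:NB,24:NA,54:NC,56:ND,83:NF]
Final route key 92: none >= 92, wrap to smallest pos 7 -> NE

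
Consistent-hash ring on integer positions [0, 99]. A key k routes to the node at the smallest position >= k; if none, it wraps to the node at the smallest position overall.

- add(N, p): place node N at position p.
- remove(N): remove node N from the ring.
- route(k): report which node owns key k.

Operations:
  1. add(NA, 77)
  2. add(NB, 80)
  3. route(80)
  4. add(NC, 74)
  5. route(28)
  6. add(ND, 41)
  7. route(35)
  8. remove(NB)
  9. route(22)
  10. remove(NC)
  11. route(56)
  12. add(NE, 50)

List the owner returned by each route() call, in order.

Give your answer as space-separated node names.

Op 1: add NA@77 -> ring=[77:NA]
Op 2: add NB@80 -> ring=[77:NA,80:NB]
Op 3: route key 80: smallest pos >= 80 is 80 -> NB
Op 4: add NC@74 -> ring=[74:NC,77:NA,80:NB]
Op 5: route key 28: smallest pos >= 28 is 74 -> NC
Op 6: add ND@41 -> ring=[41:ND,74:NC,77:NA,80:NB]
Op 7: route key 35: smallest pos >= 35 is 41 -> ND
Op 8: remove NB -> ring=[41:ND,74:NC,77:NA]
Op 9: route key 22: smallest pos >= 22 is 41 -> ND
Op 10: remove NC -> ring=[41:ND,77:NA]
Op 11: route key 56: smallest pos >= 56 is 77 -> NA
Op 12: add NE@50 -> ring=[41:ND,50:NE,77:NA]

Answer: NB NC ND ND NA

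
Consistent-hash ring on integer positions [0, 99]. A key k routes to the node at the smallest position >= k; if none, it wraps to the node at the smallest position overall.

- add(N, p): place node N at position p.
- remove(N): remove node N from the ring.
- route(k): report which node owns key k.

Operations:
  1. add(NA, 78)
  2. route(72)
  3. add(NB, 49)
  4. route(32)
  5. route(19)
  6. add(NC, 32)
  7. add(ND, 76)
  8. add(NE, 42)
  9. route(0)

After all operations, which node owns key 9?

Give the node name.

Answer: NC

Derivation:
Op 1: add NA@78 -> ring=[78:NA]
Op 2: route key 72: smallest pos >= 72 is 78 -> NA
Op 3: add NB@49 -> ring=[49:NB,78:NA]
Op 4: route key 32: smallest pos >= 32 is 49 -> NB
Op 5: route key 19: smallest pos >= 19 is 49 -> NB
Op 6: add NC@32 -> ring=[32:NC,49:NB,78:NA]
Op 7: add ND@76 -> ring=[32:NC,49:NB,76:ND,78:NA]
Op 8: add NE@42 -> ring=[32:NC,42:NE,49:NB,76:ND,78:NA]
Op 9: route key 0: smallest pos >= 0 is 32 -> NC
Final route key 9: smallest pos >= 9 is 32 -> NC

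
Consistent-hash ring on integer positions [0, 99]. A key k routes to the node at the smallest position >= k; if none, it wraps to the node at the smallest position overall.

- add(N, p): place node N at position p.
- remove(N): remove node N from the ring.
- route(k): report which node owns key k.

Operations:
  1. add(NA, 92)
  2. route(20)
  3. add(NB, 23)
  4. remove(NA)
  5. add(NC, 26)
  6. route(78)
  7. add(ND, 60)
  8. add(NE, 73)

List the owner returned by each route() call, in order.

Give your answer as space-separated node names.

Op 1: add NA@92 -> ring=[92:NA]
Op 2: route key 20: smallest pos >= 20 is 92 -> NA
Op 3: add NB@23 -> ring=[23:NB,92:NA]
Op 4: remove NA -> ring=[23:NB]
Op 5: add NC@26 -> ring=[23:NB,26:NC]
Op 6: route key 78: none >= 78, wrap to smallest pos 23 -> NB
Op 7: add ND@60 -> ring=[23:NB,26:NC,60:ND]
Op 8: add NE@73 -> ring=[23:NB,26:NC,60:ND,73:NE]

Answer: NA NB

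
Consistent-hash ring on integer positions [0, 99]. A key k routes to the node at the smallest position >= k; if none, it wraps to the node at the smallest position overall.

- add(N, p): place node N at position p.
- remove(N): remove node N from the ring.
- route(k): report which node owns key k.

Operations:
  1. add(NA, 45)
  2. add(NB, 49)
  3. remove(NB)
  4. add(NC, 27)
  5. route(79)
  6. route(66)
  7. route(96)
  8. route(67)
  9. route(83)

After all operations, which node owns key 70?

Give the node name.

Op 1: add NA@45 -> ring=[45:NA]
Op 2: add NB@49 -> ring=[45:NA,49:NB]
Op 3: remove NB -> ring=[45:NA]
Op 4: add NC@27 -> ring=[27:NC,45:NA]
Op 5: route key 79: none >= 79, wrap to smallest pos 27 -> NC
Op 6: route key 66: none >= 66, wrap to smallest pos 27 -> NC
Op 7: route key 96: none >= 96, wrap to smallest pos 27 -> NC
Op 8: route key 67: none >= 67, wrap to smallest pos 27 -> NC
Op 9: route key 83: none >= 83, wrap to smallest pos 27 -> NC
Final route key 70: none >= 70, wrap to smallest pos 27 -> NC

Answer: NC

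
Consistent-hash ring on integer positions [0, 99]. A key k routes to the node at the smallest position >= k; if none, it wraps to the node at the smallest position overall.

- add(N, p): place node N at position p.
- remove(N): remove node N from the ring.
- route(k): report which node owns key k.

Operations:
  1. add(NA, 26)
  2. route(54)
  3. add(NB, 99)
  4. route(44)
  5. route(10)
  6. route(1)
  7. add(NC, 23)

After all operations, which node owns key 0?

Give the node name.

Answer: NC

Derivation:
Op 1: add NA@26 -> ring=[26:NA]
Op 2: route key 54: none >= 54, wrap to smallest pos 26 -> NA
Op 3: add NB@99 -> ring=[26:NA,99:NB]
Op 4: route key 44: smallest pos >= 44 is 99 -> NB
Op 5: route key 10: smallest pos >= 10 is 26 -> NA
Op 6: route key 1: smallest pos >= 1 is 26 -> NA
Op 7: add NC@23 -> ring=[23:NC,26:NA,99:NB]
Final route key 0: smallest pos >= 0 is 23 -> NC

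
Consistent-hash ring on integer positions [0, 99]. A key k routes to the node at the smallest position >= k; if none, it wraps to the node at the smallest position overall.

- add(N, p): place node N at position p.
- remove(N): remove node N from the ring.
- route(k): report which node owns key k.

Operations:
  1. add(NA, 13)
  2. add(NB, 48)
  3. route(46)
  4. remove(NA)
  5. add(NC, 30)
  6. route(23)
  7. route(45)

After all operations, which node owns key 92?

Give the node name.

Answer: NC

Derivation:
Op 1: add NA@13 -> ring=[13:NA]
Op 2: add NB@48 -> ring=[13:NA,48:NB]
Op 3: route key 46: smallest pos >= 46 is 48 -> NB
Op 4: remove NA -> ring=[48:NB]
Op 5: add NC@30 -> ring=[30:NC,48:NB]
Op 6: route key 23: smallest pos >= 23 is 30 -> NC
Op 7: route key 45: smallest pos >= 45 is 48 -> NB
Final route key 92: none >= 92, wrap to smallest pos 30 -> NC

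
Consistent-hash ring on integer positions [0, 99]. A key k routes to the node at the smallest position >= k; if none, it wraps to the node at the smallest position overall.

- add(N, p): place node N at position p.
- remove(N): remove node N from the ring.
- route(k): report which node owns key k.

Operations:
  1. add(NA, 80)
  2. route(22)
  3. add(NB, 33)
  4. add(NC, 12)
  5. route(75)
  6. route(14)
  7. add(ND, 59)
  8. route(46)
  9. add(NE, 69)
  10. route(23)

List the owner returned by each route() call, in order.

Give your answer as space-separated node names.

Answer: NA NA NB ND NB

Derivation:
Op 1: add NA@80 -> ring=[80:NA]
Op 2: route key 22: smallest pos >= 22 is 80 -> NA
Op 3: add NB@33 -> ring=[33:NB,80:NA]
Op 4: add NC@12 -> ring=[12:NC,33:NB,80:NA]
Op 5: route key 75: smallest pos >= 75 is 80 -> NA
Op 6: route key 14: smallest pos >= 14 is 33 -> NB
Op 7: add ND@59 -> ring=[12:NC,33:NB,59:ND,80:NA]
Op 8: route key 46: smallest pos >= 46 is 59 -> ND
Op 9: add NE@69 -> ring=[12:NC,33:NB,59:ND,69:NE,80:NA]
Op 10: route key 23: smallest pos >= 23 is 33 -> NB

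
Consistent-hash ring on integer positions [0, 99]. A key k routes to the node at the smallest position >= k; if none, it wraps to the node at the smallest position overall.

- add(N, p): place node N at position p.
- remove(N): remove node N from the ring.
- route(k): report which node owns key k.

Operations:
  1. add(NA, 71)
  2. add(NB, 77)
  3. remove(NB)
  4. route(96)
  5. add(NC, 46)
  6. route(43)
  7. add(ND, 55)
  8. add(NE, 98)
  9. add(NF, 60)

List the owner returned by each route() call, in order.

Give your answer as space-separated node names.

Answer: NA NC

Derivation:
Op 1: add NA@71 -> ring=[71:NA]
Op 2: add NB@77 -> ring=[71:NA,77:NB]
Op 3: remove NB -> ring=[71:NA]
Op 4: route key 96: none >= 96, wrap to smallest pos 71 -> NA
Op 5: add NC@46 -> ring=[46:NC,71:NA]
Op 6: route key 43: smallest pos >= 43 is 46 -> NC
Op 7: add ND@55 -> ring=[46:NC,55:ND,71:NA]
Op 8: add NE@98 -> ring=[46:NC,55:ND,71:NA,98:NE]
Op 9: add NF@60 -> ring=[46:NC,55:ND,60:NF,71:NA,98:NE]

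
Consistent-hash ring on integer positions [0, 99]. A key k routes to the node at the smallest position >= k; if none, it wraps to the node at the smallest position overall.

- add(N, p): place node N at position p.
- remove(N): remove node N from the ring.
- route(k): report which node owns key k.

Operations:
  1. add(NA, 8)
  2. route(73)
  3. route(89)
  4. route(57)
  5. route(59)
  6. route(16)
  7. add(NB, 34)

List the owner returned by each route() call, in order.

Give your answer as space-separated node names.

Answer: NA NA NA NA NA

Derivation:
Op 1: add NA@8 -> ring=[8:NA]
Op 2: route key 73: none >= 73, wrap to smallest pos 8 -> NA
Op 3: route key 89: none >= 89, wrap to smallest pos 8 -> NA
Op 4: route key 57: none >= 57, wrap to smallest pos 8 -> NA
Op 5: route key 59: none >= 59, wrap to smallest pos 8 -> NA
Op 6: route key 16: none >= 16, wrap to smallest pos 8 -> NA
Op 7: add NB@34 -> ring=[8:NA,34:NB]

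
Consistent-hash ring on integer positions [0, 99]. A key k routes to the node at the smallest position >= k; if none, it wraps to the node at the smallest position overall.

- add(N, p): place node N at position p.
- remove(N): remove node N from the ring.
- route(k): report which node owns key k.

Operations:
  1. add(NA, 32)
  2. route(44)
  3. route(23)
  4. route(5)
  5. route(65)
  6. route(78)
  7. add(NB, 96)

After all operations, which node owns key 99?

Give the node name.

Answer: NA

Derivation:
Op 1: add NA@32 -> ring=[32:NA]
Op 2: route key 44: none >= 44, wrap to smallest pos 32 -> NA
Op 3: route key 23: smallest pos >= 23 is 32 -> NA
Op 4: route key 5: smallest pos >= 5 is 32 -> NA
Op 5: route key 65: none >= 65, wrap to smallest pos 32 -> NA
Op 6: route key 78: none >= 78, wrap to smallest pos 32 -> NA
Op 7: add NB@96 -> ring=[32:NA,96:NB]
Final route key 99: none >= 99, wrap to smallest pos 32 -> NA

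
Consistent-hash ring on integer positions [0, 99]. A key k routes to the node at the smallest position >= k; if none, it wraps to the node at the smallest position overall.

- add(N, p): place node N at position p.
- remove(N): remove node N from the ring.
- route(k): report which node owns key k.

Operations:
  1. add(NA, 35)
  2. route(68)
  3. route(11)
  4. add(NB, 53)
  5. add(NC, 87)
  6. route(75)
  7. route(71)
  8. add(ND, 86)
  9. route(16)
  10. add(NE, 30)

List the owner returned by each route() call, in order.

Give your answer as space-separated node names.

Answer: NA NA NC NC NA

Derivation:
Op 1: add NA@35 -> ring=[35:NA]
Op 2: route key 68: none >= 68, wrap to smallest pos 35 -> NA
Op 3: route key 11: smallest pos >= 11 is 35 -> NA
Op 4: add NB@53 -> ring=[35:NA,53:NB]
Op 5: add NC@87 -> ring=[35:NA,53:NB,87:NC]
Op 6: route key 75: smallest pos >= 75 is 87 -> NC
Op 7: route key 71: smallest pos >= 71 is 87 -> NC
Op 8: add ND@86 -> ring=[35:NA,53:NB,86:ND,87:NC]
Op 9: route key 16: smallest pos >= 16 is 35 -> NA
Op 10: add NE@30 -> ring=[30:NE,35:NA,53:NB,86:ND,87:NC]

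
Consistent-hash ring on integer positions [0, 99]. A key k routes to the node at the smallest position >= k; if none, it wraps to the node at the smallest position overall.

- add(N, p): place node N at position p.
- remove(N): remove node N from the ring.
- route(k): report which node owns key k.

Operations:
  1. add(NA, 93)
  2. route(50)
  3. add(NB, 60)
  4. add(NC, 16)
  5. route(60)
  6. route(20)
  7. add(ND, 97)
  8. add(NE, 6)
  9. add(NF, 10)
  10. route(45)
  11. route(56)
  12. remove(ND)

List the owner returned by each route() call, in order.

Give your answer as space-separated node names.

Op 1: add NA@93 -> ring=[93:NA]
Op 2: route key 50: smallest pos >= 50 is 93 -> NA
Op 3: add NB@60 -> ring=[60:NB,93:NA]
Op 4: add NC@16 -> ring=[16:NC,60:NB,93:NA]
Op 5: route key 60: smallest pos >= 60 is 60 -> NB
Op 6: route key 20: smallest pos >= 20 is 60 -> NB
Op 7: add ND@97 -> ring=[16:NC,60:NB,93:NA,97:ND]
Op 8: add NE@6 -> ring=[6:NE,16:NC,60:NB,93:NA,97:ND]
Op 9: add NF@10 -> ring=[6:NE,10:NF,16:NC,60:NB,93:NA,97:ND]
Op 10: route key 45: smallest pos >= 45 is 60 -> NB
Op 11: route key 56: smallest pos >= 56 is 60 -> NB
Op 12: remove ND -> ring=[6:NE,10:NF,16:NC,60:NB,93:NA]

Answer: NA NB NB NB NB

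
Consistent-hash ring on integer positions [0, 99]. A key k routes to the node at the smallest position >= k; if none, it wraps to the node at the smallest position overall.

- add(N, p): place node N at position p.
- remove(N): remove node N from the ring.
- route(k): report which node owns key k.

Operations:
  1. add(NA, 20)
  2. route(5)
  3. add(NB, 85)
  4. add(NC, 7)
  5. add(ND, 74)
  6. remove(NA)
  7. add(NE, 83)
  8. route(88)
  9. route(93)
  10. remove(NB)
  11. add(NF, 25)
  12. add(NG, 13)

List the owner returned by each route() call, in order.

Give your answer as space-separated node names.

Answer: NA NC NC

Derivation:
Op 1: add NA@20 -> ring=[20:NA]
Op 2: route key 5: smallest pos >= 5 is 20 -> NA
Op 3: add NB@85 -> ring=[20:NA,85:NB]
Op 4: add NC@7 -> ring=[7:NC,20:NA,85:NB]
Op 5: add ND@74 -> ring=[7:NC,20:NA,74:ND,85:NB]
Op 6: remove NA -> ring=[7:NC,74:ND,85:NB]
Op 7: add NE@83 -> ring=[7:NC,74:ND,83:NE,85:NB]
Op 8: route key 88: none >= 88, wrap to smallest pos 7 -> NC
Op 9: route key 93: none >= 93, wrap to smallest pos 7 -> NC
Op 10: remove NB -> ring=[7:NC,74:ND,83:NE]
Op 11: add NF@25 -> ring=[7:NC,25:NF,74:ND,83:NE]
Op 12: add NG@13 -> ring=[7:NC,13:NG,25:NF,74:ND,83:NE]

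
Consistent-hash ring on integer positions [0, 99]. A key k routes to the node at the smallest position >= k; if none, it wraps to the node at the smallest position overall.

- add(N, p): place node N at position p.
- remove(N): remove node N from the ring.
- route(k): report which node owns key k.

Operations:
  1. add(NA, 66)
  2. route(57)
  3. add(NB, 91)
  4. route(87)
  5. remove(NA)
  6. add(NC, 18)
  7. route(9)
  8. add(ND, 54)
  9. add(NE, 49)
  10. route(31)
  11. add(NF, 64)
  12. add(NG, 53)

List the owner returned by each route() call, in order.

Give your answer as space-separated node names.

Answer: NA NB NC NE

Derivation:
Op 1: add NA@66 -> ring=[66:NA]
Op 2: route key 57: smallest pos >= 57 is 66 -> NA
Op 3: add NB@91 -> ring=[66:NA,91:NB]
Op 4: route key 87: smallest pos >= 87 is 91 -> NB
Op 5: remove NA -> ring=[91:NB]
Op 6: add NC@18 -> ring=[18:NC,91:NB]
Op 7: route key 9: smallest pos >= 9 is 18 -> NC
Op 8: add ND@54 -> ring=[18:NC,54:ND,91:NB]
Op 9: add NE@49 -> ring=[18:NC,49:NE,54:ND,91:NB]
Op 10: route key 31: smallest pos >= 31 is 49 -> NE
Op 11: add NF@64 -> ring=[18:NC,49:NE,54:ND,64:NF,91:NB]
Op 12: add NG@53 -> ring=[18:NC,49:NE,53:NG,54:ND,64:NF,91:NB]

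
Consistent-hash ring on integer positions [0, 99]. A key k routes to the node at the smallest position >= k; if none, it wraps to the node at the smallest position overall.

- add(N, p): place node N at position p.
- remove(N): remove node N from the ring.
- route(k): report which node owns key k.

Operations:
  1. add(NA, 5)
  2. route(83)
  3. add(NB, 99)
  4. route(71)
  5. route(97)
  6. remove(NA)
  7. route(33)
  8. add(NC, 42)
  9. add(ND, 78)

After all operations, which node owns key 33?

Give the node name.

Op 1: add NA@5 -> ring=[5:NA]
Op 2: route key 83: none >= 83, wrap to smallest pos 5 -> NA
Op 3: add NB@99 -> ring=[5:NA,99:NB]
Op 4: route key 71: smallest pos >= 71 is 99 -> NB
Op 5: route key 97: smallest pos >= 97 is 99 -> NB
Op 6: remove NA -> ring=[99:NB]
Op 7: route key 33: smallest pos >= 33 is 99 -> NB
Op 8: add NC@42 -> ring=[42:NC,99:NB]
Op 9: add ND@78 -> ring=[42:NC,78:ND,99:NB]
Final route key 33: smallest pos >= 33 is 42 -> NC

Answer: NC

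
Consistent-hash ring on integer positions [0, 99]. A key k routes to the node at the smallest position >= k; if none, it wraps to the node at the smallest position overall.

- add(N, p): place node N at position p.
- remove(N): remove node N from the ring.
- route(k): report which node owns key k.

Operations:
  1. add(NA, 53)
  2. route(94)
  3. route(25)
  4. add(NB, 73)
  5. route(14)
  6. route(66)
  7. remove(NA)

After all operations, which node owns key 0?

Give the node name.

Op 1: add NA@53 -> ring=[53:NA]
Op 2: route key 94: none >= 94, wrap to smallest pos 53 -> NA
Op 3: route key 25: smallest pos >= 25 is 53 -> NA
Op 4: add NB@73 -> ring=[53:NA,73:NB]
Op 5: route key 14: smallest pos >= 14 is 53 -> NA
Op 6: route key 66: smallest pos >= 66 is 73 -> NB
Op 7: remove NA -> ring=[73:NB]
Final route key 0: smallest pos >= 0 is 73 -> NB

Answer: NB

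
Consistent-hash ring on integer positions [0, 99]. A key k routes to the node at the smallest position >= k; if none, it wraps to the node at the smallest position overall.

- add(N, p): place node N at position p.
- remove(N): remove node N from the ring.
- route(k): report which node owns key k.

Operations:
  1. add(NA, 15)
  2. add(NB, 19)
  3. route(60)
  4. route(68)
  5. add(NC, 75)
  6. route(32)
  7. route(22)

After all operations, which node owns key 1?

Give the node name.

Op 1: add NA@15 -> ring=[15:NA]
Op 2: add NB@19 -> ring=[15:NA,19:NB]
Op 3: route key 60: none >= 60, wrap to smallest pos 15 -> NA
Op 4: route key 68: none >= 68, wrap to smallest pos 15 -> NA
Op 5: add NC@75 -> ring=[15:NA,19:NB,75:NC]
Op 6: route key 32: smallest pos >= 32 is 75 -> NC
Op 7: route key 22: smallest pos >= 22 is 75 -> NC
Final route key 1: smallest pos >= 1 is 15 -> NA

Answer: NA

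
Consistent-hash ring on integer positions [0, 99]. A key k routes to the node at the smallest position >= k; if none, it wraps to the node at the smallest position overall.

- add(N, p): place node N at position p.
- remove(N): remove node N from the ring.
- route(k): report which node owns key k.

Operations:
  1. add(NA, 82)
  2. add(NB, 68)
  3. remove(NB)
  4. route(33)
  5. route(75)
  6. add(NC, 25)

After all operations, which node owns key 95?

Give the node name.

Answer: NC

Derivation:
Op 1: add NA@82 -> ring=[82:NA]
Op 2: add NB@68 -> ring=[68:NB,82:NA]
Op 3: remove NB -> ring=[82:NA]
Op 4: route key 33: smallest pos >= 33 is 82 -> NA
Op 5: route key 75: smallest pos >= 75 is 82 -> NA
Op 6: add NC@25 -> ring=[25:NC,82:NA]
Final route key 95: none >= 95, wrap to smallest pos 25 -> NC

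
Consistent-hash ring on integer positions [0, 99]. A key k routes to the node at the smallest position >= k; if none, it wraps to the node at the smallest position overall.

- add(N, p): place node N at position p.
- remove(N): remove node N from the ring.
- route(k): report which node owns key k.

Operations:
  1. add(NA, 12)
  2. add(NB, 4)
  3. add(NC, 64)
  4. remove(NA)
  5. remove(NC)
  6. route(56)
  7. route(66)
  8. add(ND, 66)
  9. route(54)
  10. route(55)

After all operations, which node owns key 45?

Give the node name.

Op 1: add NA@12 -> ring=[12:NA]
Op 2: add NB@4 -> ring=[4:NB,12:NA]
Op 3: add NC@64 -> ring=[4:NB,12:NA,64:NC]
Op 4: remove NA -> ring=[4:NB,64:NC]
Op 5: remove NC -> ring=[4:NB]
Op 6: route key 56: none >= 56, wrap to smallest pos 4 -> NB
Op 7: route key 66: none >= 66, wrap to smallest pos 4 -> NB
Op 8: add ND@66 -> ring=[4:NB,66:ND]
Op 9: route key 54: smallest pos >= 54 is 66 -> ND
Op 10: route key 55: smallest pos >= 55 is 66 -> ND
Final route key 45: smallest pos >= 45 is 66 -> ND

Answer: ND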